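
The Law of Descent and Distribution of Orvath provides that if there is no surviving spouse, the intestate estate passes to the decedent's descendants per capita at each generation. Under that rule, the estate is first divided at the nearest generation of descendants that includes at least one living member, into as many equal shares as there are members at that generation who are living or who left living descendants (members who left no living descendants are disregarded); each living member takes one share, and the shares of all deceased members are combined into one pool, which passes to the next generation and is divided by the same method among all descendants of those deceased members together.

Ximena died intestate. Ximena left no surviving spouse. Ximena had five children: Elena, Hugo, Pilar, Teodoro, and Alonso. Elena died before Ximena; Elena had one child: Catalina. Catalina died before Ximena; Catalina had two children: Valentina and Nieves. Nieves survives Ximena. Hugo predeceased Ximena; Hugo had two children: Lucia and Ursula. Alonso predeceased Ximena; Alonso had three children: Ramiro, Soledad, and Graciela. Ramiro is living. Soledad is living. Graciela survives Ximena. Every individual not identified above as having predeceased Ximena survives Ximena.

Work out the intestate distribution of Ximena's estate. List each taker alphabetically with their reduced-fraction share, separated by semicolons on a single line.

Graciela 1/10; Lucia 1/10; Nieves 1/20; Pilar 1/5; Ramiro 1/10; Soledad 1/10; Teodoro 1/5; Ursula 1/10; Valentina 1/20

There is no surviving spouse, so the entire estate passes to Ximena's descendants per capita at each generation.
At generation 1 (Elena, Hugo, Pilar, Teodoro, Alonso) there are 5 shares of (1)/5 = 1/5 each.
Living: Pilar and Teodoro — each takes 1/5.
Deceased: Elena, Hugo, and Alonso. Their combined 3/5 is pooled and carried to generation 2.
At generation 2 (Catalina, Lucia, Ursula, Ramiro, Soledad, Graciela) there are 6 shares of (3/5)/6 = 1/10 each.
Living: Lucia, Ursula, Ramiro, Soledad, and Graciela — each takes 1/10.
Deceased: Catalina. That 1/10 share is carried to generation 3.
At generation 3 (Valentina, Nieves) there are 2 shares of (1/10)/2 = 1/20 each.
Living: Valentina and Nieves — each takes 1/20.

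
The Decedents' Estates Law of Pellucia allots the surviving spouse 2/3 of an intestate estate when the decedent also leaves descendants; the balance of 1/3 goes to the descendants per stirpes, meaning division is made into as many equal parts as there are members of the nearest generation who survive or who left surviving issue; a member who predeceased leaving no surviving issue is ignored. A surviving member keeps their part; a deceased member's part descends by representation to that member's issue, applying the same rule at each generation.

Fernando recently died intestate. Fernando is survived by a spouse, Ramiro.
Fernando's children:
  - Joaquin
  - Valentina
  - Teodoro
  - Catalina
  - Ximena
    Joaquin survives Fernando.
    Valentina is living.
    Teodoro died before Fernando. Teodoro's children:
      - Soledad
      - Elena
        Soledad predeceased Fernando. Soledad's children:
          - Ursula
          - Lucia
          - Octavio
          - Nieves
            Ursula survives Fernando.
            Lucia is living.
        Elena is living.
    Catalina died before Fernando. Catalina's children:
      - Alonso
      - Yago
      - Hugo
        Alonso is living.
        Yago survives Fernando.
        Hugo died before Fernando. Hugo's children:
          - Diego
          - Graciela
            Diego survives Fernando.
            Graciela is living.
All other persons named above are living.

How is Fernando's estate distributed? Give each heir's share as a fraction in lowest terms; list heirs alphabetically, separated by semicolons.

Alonso 1/45; Diego 1/90; Elena 1/30; Graciela 1/90; Joaquin 1/15; Lucia 1/120; Nieves 1/120; Octavio 1/120; Ramiro 2/3; Ursula 1/120; Valentina 1/15; Ximena 1/15; Yago 1/45

Ramiro, as surviving spouse, takes 2/3.
The remaining 1/3 passes to Fernando's descendants per stirpes.
The 1/3 is divided into 5 equal shares of 1/15 among Joaquin, Valentina, Teodoro, Catalina, Ximena.
Joaquin is living and takes 1/15.
Valentina is living and takes 1/15.
Teodoro predeceased; the 1/15 allotted to Teodoro's branch passes to Teodoro's issue by representation.
The 1/15 is divided into 2 equal shares of 1/30 among Soledad, Elena.
Soledad predeceased; the 1/30 allotted to Soledad's branch passes to Soledad's issue by representation.
The 1/30 is divided into 4 equal shares of 1/120 among Ursula, Lucia, Octavio, Nieves.
Ursula is living and takes 1/120.
Lucia is living and takes 1/120.
Octavio is living and takes 1/120.
Nieves is living and takes 1/120.
Elena is living and takes 1/30.
Catalina predeceased; the 1/15 allotted to Catalina's branch passes to Catalina's issue by representation.
The 1/15 is divided into 3 equal shares of 1/45 among Alonso, Yago, Hugo.
Alonso is living and takes 1/45.
Yago is living and takes 1/45.
Hugo predeceased; the 1/45 allotted to Hugo's branch passes to Hugo's issue by representation.
The 1/45 is divided into 2 equal shares of 1/90 among Diego, Graciela.
Diego is living and takes 1/90.
Graciela is living and takes 1/90.
Ximena is living and takes 1/15.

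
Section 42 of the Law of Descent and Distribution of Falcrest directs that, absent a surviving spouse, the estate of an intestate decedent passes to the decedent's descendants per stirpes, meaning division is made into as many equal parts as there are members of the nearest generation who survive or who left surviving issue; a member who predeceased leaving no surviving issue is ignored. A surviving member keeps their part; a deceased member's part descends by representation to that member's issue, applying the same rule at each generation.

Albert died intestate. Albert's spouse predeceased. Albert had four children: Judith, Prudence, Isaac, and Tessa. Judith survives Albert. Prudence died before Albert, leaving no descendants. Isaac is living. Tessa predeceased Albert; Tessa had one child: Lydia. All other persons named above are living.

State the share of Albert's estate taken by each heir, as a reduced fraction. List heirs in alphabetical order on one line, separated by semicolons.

There is no surviving spouse, so the entire estate passes to Albert's descendants per stirpes.
Prudence left no surviving issue, so that branch lapses and is disregarded.
The estate is divided into 3 equal shares of 1/3 among Judith, Isaac, Tessa.
Judith is living and takes 1/3.
Isaac is living and takes 1/3.
Tessa predeceased; the 1/3 allotted to Tessa's branch passes to Tessa's issue by representation.
Lydia is the sole taker at this level and receives the full 1/3.

Isaac 1/3; Judith 1/3; Lydia 1/3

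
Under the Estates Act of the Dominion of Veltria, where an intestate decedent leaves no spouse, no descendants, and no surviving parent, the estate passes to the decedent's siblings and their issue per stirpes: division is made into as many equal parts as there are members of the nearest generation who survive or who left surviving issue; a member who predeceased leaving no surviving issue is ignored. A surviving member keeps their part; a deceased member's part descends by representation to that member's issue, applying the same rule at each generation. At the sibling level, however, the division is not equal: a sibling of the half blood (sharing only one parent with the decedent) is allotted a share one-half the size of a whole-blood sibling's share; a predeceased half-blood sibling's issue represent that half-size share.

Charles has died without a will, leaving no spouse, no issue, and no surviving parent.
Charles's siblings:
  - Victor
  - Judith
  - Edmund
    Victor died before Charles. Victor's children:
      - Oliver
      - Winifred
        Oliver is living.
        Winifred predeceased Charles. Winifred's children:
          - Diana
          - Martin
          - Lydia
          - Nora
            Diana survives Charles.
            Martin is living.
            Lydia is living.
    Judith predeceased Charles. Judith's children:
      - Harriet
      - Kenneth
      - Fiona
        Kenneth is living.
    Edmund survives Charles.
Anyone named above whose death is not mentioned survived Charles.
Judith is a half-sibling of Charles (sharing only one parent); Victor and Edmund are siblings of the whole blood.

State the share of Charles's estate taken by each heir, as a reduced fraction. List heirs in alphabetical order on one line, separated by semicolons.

No spouse, descendants, or parent survives, so the estate passes to Charles's siblings per stirpes.
Half-blood siblings count for one-half the weight of whole-blood siblings at the initial division.
Dividing 1 in proportion to weights (total weight 5/2): Victor (weight 1) → 2/5; Judith (weight 1/2) → 1/5; Edmund (weight 1) → 2/5.
Victor predeceased; the 2/5 allotted to Victor's branch passes to Victor's issue by representation.
The 2/5 is divided into 2 equal shares of 1/5 among Oliver, Winifred.
Oliver is living and takes 1/5.
Winifred predeceased; the 1/5 allotted to Winifred's branch passes to Winifred's issue by representation.
The 1/5 is divided into 4 equal shares of 1/20 among Diana, Martin, Lydia, Nora.
Diana is living and takes 1/20.
Martin is living and takes 1/20.
Lydia is living and takes 1/20.
Nora is living and takes 1/20.
Judith predeceased; the 1/5 allotted to Judith's branch passes to Judith's issue by representation.
The 1/5 is divided into 3 equal shares of 1/15 among Harriet, Kenneth, Fiona.
Harriet is living and takes 1/15.
Kenneth is living and takes 1/15.
Fiona is living and takes 1/15.
Edmund is living and takes 2/5.

Diana 1/20; Edmund 2/5; Fiona 1/15; Harriet 1/15; Kenneth 1/15; Lydia 1/20; Martin 1/20; Nora 1/20; Oliver 1/5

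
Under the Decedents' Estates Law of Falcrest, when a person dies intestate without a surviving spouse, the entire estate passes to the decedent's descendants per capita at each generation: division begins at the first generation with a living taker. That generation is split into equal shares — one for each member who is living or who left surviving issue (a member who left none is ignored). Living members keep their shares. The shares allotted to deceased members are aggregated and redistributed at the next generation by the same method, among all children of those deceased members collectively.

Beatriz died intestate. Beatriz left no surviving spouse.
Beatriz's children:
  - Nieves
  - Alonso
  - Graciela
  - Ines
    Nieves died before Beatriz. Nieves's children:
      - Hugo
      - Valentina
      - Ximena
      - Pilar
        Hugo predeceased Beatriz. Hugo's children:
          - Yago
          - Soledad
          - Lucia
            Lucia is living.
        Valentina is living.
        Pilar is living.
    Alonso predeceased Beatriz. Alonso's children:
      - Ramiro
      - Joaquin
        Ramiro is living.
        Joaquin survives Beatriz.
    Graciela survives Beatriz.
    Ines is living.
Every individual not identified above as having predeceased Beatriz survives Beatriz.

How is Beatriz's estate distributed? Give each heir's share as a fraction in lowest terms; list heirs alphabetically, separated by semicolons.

Graciela 1/4; Ines 1/4; Joaquin 1/12; Lucia 1/36; Pilar 1/12; Ramiro 1/12; Soledad 1/36; Valentina 1/12; Ximena 1/12; Yago 1/36

There is no surviving spouse, so the entire estate passes to Beatriz's descendants per capita at each generation.
At generation 1 (Nieves, Alonso, Graciela, Ines) there are 4 shares of (1)/4 = 1/4 each.
Living: Graciela and Ines — each takes 1/4.
Deceased: Nieves and Alonso. Their combined 1/2 is pooled and carried to generation 2.
At generation 2 (Hugo, Valentina, Ximena, Pilar, Ramiro, Joaquin) there are 6 shares of (1/2)/6 = 1/12 each.
Living: Valentina, Ximena, Pilar, Ramiro, and Joaquin — each takes 1/12.
Deceased: Hugo. That 1/12 share is carried to generation 3.
At generation 3 (Yago, Soledad, Lucia) there are 3 shares of (1/12)/3 = 1/36 each.
Living: Yago, Soledad, and Lucia — each takes 1/36.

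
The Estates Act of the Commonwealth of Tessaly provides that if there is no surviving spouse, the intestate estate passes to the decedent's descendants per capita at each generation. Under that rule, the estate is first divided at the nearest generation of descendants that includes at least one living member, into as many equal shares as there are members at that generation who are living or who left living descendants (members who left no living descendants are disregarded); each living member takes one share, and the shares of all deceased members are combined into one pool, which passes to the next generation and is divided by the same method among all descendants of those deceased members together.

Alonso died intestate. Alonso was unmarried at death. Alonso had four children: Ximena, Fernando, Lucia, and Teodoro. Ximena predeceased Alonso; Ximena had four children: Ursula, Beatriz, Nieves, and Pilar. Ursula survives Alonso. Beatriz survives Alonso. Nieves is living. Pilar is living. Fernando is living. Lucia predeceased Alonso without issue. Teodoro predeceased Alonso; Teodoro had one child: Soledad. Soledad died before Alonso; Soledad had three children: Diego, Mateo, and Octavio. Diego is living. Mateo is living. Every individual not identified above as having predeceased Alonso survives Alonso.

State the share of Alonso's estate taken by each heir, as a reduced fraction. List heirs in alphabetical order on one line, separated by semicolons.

Beatriz 2/15; Diego 2/45; Fernando 1/3; Mateo 2/45; Nieves 2/15; Octavio 2/45; Pilar 2/15; Ursula 2/15

There is no surviving spouse, so the entire estate passes to Alonso's descendants per capita at each generation.
At generation 1 (Ximena, Fernando, Teodoro) there are 3 shares of (1)/3 = 1/3 each.
Living: Fernando — each takes 1/3.
Deceased: Ximena and Teodoro. Their combined 2/3 is pooled and carried to generation 2.
At generation 2 (Ursula, Beatriz, Nieves, Pilar, Soledad) there are 5 shares of (2/3)/5 = 2/15 each.
Living: Ursula, Beatriz, Nieves, and Pilar — each takes 2/15.
Deceased: Soledad. That 2/15 share is carried to generation 3.
At generation 3 (Diego, Mateo, Octavio) there are 3 shares of (2/15)/3 = 2/45 each.
Living: Diego, Mateo, and Octavio — each takes 2/45.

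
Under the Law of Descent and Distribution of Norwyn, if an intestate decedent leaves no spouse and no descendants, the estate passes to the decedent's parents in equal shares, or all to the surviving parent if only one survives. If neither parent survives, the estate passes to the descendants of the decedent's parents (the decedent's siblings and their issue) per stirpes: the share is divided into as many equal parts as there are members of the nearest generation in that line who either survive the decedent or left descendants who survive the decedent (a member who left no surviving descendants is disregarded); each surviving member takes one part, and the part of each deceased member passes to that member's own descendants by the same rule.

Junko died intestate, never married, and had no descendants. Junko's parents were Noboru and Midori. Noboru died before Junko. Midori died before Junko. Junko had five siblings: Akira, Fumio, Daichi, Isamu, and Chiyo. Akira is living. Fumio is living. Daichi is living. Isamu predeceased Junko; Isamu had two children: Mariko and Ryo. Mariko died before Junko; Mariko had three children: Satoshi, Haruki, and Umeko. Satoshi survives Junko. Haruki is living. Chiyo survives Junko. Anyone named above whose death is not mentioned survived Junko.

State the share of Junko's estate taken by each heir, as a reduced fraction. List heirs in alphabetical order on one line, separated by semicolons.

Akira 1/5; Chiyo 1/5; Daichi 1/5; Fumio 1/5; Haruki 1/30; Ryo 1/10; Satoshi 1/30; Umeko 1/30

Neither parent survives and there are no descendants, so the estate passes to Junko's siblings and their issue per stirpes.
The estate is divided into 5 equal shares of 1/5 among Akira, Fumio, Daichi, Isamu, Chiyo.
Akira is living and takes 1/5.
Fumio is living and takes 1/5.
Daichi is living and takes 1/5.
Isamu predeceased; the 1/5 allotted to Isamu's branch passes to Isamu's issue by representation.
The 1/5 is divided into 2 equal shares of 1/10 among Mariko, Ryo.
Mariko predeceased; the 1/10 allotted to Mariko's branch passes to Mariko's issue by representation.
The 1/10 is divided into 3 equal shares of 1/30 among Satoshi, Haruki, Umeko.
Satoshi is living and takes 1/30.
Haruki is living and takes 1/30.
Umeko is living and takes 1/30.
Ryo is living and takes 1/10.
Chiyo is living and takes 1/5.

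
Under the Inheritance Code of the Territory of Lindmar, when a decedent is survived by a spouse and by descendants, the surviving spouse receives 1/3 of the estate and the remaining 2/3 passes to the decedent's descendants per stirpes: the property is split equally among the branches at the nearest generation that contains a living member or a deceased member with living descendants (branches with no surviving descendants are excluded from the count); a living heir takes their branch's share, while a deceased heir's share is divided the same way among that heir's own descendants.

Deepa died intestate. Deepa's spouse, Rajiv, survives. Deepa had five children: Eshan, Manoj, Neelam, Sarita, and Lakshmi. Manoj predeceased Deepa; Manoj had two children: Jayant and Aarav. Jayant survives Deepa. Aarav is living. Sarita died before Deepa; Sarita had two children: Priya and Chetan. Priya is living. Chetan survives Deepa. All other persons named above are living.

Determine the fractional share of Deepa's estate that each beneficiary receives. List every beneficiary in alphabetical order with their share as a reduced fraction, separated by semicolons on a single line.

Aarav 1/15; Chetan 1/15; Eshan 2/15; Jayant 1/15; Lakshmi 2/15; Neelam 2/15; Priya 1/15; Rajiv 1/3

Rajiv, as surviving spouse, takes 1/3.
The remaining 2/3 passes to Deepa's descendants per stirpes.
The 2/3 is divided into 5 equal shares of 2/15 among Eshan, Manoj, Neelam, Sarita, Lakshmi.
Eshan is living and takes 2/15.
Manoj predeceased; the 2/15 allotted to Manoj's branch passes to Manoj's issue by representation.
The 2/15 is divided into 2 equal shares of 1/15 among Jayant, Aarav.
Jayant is living and takes 1/15.
Aarav is living and takes 1/15.
Neelam is living and takes 2/15.
Sarita predeceased; the 2/15 allotted to Sarita's branch passes to Sarita's issue by representation.
The 2/15 is divided into 2 equal shares of 1/15 among Priya, Chetan.
Priya is living and takes 1/15.
Chetan is living and takes 1/15.
Lakshmi is living and takes 2/15.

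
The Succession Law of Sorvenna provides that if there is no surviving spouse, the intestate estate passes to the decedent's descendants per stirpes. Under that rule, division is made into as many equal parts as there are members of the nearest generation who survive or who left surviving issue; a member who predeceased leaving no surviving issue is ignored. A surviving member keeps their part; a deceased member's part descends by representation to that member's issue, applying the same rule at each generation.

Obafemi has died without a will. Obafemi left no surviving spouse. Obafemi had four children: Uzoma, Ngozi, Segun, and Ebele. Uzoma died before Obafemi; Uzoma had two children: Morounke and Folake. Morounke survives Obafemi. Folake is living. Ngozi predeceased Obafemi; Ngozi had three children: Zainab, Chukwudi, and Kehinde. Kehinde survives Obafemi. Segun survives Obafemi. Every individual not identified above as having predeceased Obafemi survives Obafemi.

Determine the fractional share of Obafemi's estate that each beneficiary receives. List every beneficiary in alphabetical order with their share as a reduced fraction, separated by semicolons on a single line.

There is no surviving spouse, so the entire estate passes to Obafemi's descendants per stirpes.
The estate is divided into 4 equal shares of 1/4 among Uzoma, Ngozi, Segun, Ebele.
Uzoma predeceased; the 1/4 allotted to Uzoma's branch passes to Uzoma's issue by representation.
The 1/4 is divided into 2 equal shares of 1/8 among Morounke, Folake.
Morounke is living and takes 1/8.
Folake is living and takes 1/8.
Ngozi predeceased; the 1/4 allotted to Ngozi's branch passes to Ngozi's issue by representation.
The 1/4 is divided into 3 equal shares of 1/12 among Zainab, Chukwudi, Kehinde.
Zainab is living and takes 1/12.
Chukwudi is living and takes 1/12.
Kehinde is living and takes 1/12.
Segun is living and takes 1/4.
Ebele is living and takes 1/4.

Chukwudi 1/12; Ebele 1/4; Folake 1/8; Kehinde 1/12; Morounke 1/8; Segun 1/4; Zainab 1/12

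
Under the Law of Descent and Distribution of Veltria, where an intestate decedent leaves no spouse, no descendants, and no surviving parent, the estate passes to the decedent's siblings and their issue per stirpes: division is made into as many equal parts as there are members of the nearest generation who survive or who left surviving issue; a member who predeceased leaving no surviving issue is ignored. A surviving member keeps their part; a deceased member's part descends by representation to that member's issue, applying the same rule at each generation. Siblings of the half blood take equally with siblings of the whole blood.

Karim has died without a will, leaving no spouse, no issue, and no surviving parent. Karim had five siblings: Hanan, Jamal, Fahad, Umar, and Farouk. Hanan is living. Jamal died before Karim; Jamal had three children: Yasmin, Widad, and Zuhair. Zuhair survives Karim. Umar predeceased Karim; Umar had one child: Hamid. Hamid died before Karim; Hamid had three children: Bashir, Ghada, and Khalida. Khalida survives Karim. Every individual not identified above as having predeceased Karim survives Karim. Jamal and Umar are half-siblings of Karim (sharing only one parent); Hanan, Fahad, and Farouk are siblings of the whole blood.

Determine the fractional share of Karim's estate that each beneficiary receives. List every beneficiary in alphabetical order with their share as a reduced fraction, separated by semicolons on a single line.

No spouse, descendants, or parent survives, so the estate passes to Karim's siblings per stirpes.
Half-blood and whole-blood siblings take equally under the stated rule.
The estate is divided into 5 equal shares of 1/5 among Hanan, Jamal, Fahad, Umar, Farouk.
Hanan is living and takes 1/5.
Jamal predeceased; the 1/5 allotted to Jamal's branch passes to Jamal's issue by representation.
The 1/5 is divided into 3 equal shares of 1/15 among Yasmin, Widad, Zuhair.
Yasmin is living and takes 1/15.
Widad is living and takes 1/15.
Zuhair is living and takes 1/15.
Fahad is living and takes 1/5.
Umar predeceased; the 1/5 allotted to Umar's branch passes to Umar's issue by representation.
Hamid's line is the sole branch at this level, so the full 1/5 passes to Hamid's issue by representation.
The 1/5 is divided into 3 equal shares of 1/15 among Bashir, Ghada, Khalida.
Bashir is living and takes 1/15.
Ghada is living and takes 1/15.
Khalida is living and takes 1/15.
Farouk is living and takes 1/5.

Bashir 1/15; Fahad 1/5; Farouk 1/5; Ghada 1/15; Hanan 1/5; Khalida 1/15; Widad 1/15; Yasmin 1/15; Zuhair 1/15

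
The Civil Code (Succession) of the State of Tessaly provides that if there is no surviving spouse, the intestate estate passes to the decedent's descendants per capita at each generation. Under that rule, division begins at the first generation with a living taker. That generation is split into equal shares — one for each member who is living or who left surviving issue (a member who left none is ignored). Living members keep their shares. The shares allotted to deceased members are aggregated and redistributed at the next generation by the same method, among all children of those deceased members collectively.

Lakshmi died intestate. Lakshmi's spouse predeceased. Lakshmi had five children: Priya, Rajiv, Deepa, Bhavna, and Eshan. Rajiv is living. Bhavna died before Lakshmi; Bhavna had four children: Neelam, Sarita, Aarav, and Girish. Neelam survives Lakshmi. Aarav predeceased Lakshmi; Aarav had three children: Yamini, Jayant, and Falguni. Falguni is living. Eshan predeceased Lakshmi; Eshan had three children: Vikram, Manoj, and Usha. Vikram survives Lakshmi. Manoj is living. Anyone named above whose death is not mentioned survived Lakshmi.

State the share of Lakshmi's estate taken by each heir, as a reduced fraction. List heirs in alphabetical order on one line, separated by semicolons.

Deepa 1/5; Falguni 2/105; Girish 2/35; Jayant 2/105; Manoj 2/35; Neelam 2/35; Priya 1/5; Rajiv 1/5; Sarita 2/35; Usha 2/35; Vikram 2/35; Yamini 2/105

There is no surviving spouse, so the entire estate passes to Lakshmi's descendants per capita at each generation.
At generation 1 (Priya, Rajiv, Deepa, Bhavna, Eshan) there are 5 shares of (1)/5 = 1/5 each.
Living: Priya, Rajiv, and Deepa — each takes 1/5.
Deceased: Bhavna and Eshan. Their combined 2/5 is pooled and carried to generation 2.
At generation 2 (Neelam, Sarita, Aarav, Girish, Vikram, Manoj, Usha) there are 7 shares of (2/5)/7 = 2/35 each.
Living: Neelam, Sarita, Girish, Vikram, Manoj, and Usha — each takes 2/35.
Deceased: Aarav. That 2/35 share is carried to generation 3.
At generation 3 (Yamini, Jayant, Falguni) there are 3 shares of (2/35)/3 = 2/105 each.
Living: Yamini, Jayant, and Falguni — each takes 2/105.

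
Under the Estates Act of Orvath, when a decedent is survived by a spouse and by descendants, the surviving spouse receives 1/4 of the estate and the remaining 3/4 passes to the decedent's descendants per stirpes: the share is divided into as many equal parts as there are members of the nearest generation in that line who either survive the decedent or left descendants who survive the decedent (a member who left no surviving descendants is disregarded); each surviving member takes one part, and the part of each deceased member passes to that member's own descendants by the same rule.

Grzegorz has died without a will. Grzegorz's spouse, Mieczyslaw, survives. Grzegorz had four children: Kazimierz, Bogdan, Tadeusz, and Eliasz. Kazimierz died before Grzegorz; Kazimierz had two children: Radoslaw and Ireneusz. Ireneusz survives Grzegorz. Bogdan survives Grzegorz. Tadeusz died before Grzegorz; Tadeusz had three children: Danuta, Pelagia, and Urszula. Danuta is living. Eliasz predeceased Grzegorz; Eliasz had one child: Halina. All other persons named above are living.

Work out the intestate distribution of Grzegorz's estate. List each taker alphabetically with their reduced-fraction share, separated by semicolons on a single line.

Mieczyslaw, as surviving spouse, takes 1/4.
The remaining 3/4 passes to Grzegorz's descendants per stirpes.
The 3/4 is divided into 4 equal shares of 3/16 among Kazimierz, Bogdan, Tadeusz, Eliasz.
Kazimierz predeceased; the 3/16 allotted to Kazimierz's branch passes to Kazimierz's issue by representation.
The 3/16 is divided into 2 equal shares of 3/32 among Radoslaw, Ireneusz.
Radoslaw is living and takes 3/32.
Ireneusz is living and takes 3/32.
Bogdan is living and takes 3/16.
Tadeusz predeceased; the 3/16 allotted to Tadeusz's branch passes to Tadeusz's issue by representation.
The 3/16 is divided into 3 equal shares of 1/16 among Danuta, Pelagia, Urszula.
Danuta is living and takes 1/16.
Pelagia is living and takes 1/16.
Urszula is living and takes 1/16.
Eliasz predeceased; the 3/16 allotted to Eliasz's branch passes to Eliasz's issue by representation.
Halina is the sole taker at this level and receives the full 3/16.

Bogdan 3/16; Danuta 1/16; Halina 3/16; Ireneusz 3/32; Mieczyslaw 1/4; Pelagia 1/16; Radoslaw 3/32; Urszula 1/16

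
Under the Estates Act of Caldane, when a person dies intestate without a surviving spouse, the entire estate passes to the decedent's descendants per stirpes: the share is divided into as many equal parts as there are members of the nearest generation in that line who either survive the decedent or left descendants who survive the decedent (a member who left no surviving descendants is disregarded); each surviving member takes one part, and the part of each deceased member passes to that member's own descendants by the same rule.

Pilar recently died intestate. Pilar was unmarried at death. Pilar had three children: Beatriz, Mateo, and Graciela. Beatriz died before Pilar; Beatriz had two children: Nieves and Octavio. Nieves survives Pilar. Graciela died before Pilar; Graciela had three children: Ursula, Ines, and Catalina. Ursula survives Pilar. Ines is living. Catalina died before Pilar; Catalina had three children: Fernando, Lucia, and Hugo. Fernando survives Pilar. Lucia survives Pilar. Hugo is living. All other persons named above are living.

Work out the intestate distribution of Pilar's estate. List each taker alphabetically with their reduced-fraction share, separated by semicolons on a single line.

There is no surviving spouse, so the entire estate passes to Pilar's descendants per stirpes.
The estate is divided into 3 equal shares of 1/3 among Beatriz, Mateo, Graciela.
Beatriz predeceased; the 1/3 allotted to Beatriz's branch passes to Beatriz's issue by representation.
The 1/3 is divided into 2 equal shares of 1/6 among Nieves, Octavio.
Nieves is living and takes 1/6.
Octavio is living and takes 1/6.
Mateo is living and takes 1/3.
Graciela predeceased; the 1/3 allotted to Graciela's branch passes to Graciela's issue by representation.
The 1/3 is divided into 3 equal shares of 1/9 among Ursula, Ines, Catalina.
Ursula is living and takes 1/9.
Ines is living and takes 1/9.
Catalina predeceased; the 1/9 allotted to Catalina's branch passes to Catalina's issue by representation.
The 1/9 is divided into 3 equal shares of 1/27 among Fernando, Lucia, Hugo.
Fernando is living and takes 1/27.
Lucia is living and takes 1/27.
Hugo is living and takes 1/27.

Fernando 1/27; Hugo 1/27; Ines 1/9; Lucia 1/27; Mateo 1/3; Nieves 1/6; Octavio 1/6; Ursula 1/9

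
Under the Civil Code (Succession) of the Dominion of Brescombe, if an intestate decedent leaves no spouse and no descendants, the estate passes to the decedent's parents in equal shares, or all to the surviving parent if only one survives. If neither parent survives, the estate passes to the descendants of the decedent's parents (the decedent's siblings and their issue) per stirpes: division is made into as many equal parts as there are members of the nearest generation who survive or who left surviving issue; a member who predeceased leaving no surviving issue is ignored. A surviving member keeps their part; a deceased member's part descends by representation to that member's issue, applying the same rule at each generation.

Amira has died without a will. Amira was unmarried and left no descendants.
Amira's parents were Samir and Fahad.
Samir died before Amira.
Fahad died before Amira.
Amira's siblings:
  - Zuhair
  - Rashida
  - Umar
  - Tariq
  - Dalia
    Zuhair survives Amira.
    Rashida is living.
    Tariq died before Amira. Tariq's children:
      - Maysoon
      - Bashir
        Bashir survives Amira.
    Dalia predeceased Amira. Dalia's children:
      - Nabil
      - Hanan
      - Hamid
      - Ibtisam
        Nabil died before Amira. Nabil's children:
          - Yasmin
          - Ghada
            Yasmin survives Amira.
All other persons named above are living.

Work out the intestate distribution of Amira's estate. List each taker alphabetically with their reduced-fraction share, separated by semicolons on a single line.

Neither parent survives and there are no descendants, so the estate passes to Amira's siblings and their issue per stirpes.
The estate is divided into 5 equal shares of 1/5 among Zuhair, Rashida, Umar, Tariq, Dalia.
Zuhair is living and takes 1/5.
Rashida is living and takes 1/5.
Umar is living and takes 1/5.
Tariq predeceased; the 1/5 allotted to Tariq's branch passes to Tariq's issue by representation.
The 1/5 is divided into 2 equal shares of 1/10 among Maysoon, Bashir.
Maysoon is living and takes 1/10.
Bashir is living and takes 1/10.
Dalia predeceased; the 1/5 allotted to Dalia's branch passes to Dalia's issue by representation.
The 1/5 is divided into 4 equal shares of 1/20 among Nabil, Hanan, Hamid, Ibtisam.
Nabil predeceased; the 1/20 allotted to Nabil's branch passes to Nabil's issue by representation.
The 1/20 is divided into 2 equal shares of 1/40 among Yasmin, Ghada.
Yasmin is living and takes 1/40.
Ghada is living and takes 1/40.
Hanan is living and takes 1/20.
Hamid is living and takes 1/20.
Ibtisam is living and takes 1/20.

Bashir 1/10; Ghada 1/40; Hamid 1/20; Hanan 1/20; Ibtisam 1/20; Maysoon 1/10; Rashida 1/5; Umar 1/5; Yasmin 1/40; Zuhair 1/5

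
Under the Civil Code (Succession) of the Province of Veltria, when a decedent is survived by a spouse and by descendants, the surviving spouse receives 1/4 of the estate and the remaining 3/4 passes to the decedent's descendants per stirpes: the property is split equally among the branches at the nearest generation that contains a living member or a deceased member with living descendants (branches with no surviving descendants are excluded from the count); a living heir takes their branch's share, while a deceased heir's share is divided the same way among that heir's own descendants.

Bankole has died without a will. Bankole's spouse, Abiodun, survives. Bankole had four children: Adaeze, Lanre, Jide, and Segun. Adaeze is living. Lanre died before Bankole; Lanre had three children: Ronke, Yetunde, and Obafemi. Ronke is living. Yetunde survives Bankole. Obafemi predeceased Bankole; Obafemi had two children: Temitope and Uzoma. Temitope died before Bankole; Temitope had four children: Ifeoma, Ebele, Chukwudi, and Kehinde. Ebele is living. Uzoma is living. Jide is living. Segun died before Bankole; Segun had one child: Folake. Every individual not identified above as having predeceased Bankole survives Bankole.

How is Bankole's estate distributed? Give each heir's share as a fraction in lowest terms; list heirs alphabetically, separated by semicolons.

Abiodun 1/4; Adaeze 3/16; Chukwudi 1/128; Ebele 1/128; Folake 3/16; Ifeoma 1/128; Jide 3/16; Kehinde 1/128; Ronke 1/16; Uzoma 1/32; Yetunde 1/16

Abiodun, as surviving spouse, takes 1/4.
The remaining 3/4 passes to Bankole's descendants per stirpes.
The 3/4 is divided into 4 equal shares of 3/16 among Adaeze, Lanre, Jide, Segun.
Adaeze is living and takes 3/16.
Lanre predeceased; the 3/16 allotted to Lanre's branch passes to Lanre's issue by representation.
The 3/16 is divided into 3 equal shares of 1/16 among Ronke, Yetunde, Obafemi.
Ronke is living and takes 1/16.
Yetunde is living and takes 1/16.
Obafemi predeceased; the 1/16 allotted to Obafemi's branch passes to Obafemi's issue by representation.
The 1/16 is divided into 2 equal shares of 1/32 among Temitope, Uzoma.
Temitope predeceased; the 1/32 allotted to Temitope's branch passes to Temitope's issue by representation.
The 1/32 is divided into 4 equal shares of 1/128 among Ifeoma, Ebele, Chukwudi, Kehinde.
Ifeoma is living and takes 1/128.
Ebele is living and takes 1/128.
Chukwudi is living and takes 1/128.
Kehinde is living and takes 1/128.
Uzoma is living and takes 1/32.
Jide is living and takes 3/16.
Segun predeceased; the 3/16 allotted to Segun's branch passes to Segun's issue by representation.
Folake is the sole taker at this level and receives the full 3/16.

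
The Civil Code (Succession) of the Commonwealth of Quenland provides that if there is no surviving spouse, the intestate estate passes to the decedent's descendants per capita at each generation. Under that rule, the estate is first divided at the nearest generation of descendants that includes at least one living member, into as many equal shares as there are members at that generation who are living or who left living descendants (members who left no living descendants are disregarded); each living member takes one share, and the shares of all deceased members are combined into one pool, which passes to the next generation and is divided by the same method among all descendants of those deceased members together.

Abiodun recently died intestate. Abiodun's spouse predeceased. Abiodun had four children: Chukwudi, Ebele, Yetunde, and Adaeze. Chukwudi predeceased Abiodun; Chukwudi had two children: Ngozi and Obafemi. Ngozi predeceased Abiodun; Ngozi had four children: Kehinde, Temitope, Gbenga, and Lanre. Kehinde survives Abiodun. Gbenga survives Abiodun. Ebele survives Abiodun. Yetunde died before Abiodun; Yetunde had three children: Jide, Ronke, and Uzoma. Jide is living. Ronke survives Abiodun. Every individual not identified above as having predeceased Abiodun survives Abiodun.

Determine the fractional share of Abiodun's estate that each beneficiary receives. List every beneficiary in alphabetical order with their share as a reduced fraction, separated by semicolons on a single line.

Adaeze 1/4; Ebele 1/4; Gbenga 1/40; Jide 1/10; Kehinde 1/40; Lanre 1/40; Obafemi 1/10; Ronke 1/10; Temitope 1/40; Uzoma 1/10

There is no surviving spouse, so the entire estate passes to Abiodun's descendants per capita at each generation.
At generation 1 (Chukwudi, Ebele, Yetunde, Adaeze) there are 4 shares of (1)/4 = 1/4 each.
Living: Ebele and Adaeze — each takes 1/4.
Deceased: Chukwudi and Yetunde. Their combined 1/2 is pooled and carried to generation 2.
At generation 2 (Ngozi, Obafemi, Jide, Ronke, Uzoma) there are 5 shares of (1/2)/5 = 1/10 each.
Living: Obafemi, Jide, Ronke, and Uzoma — each takes 1/10.
Deceased: Ngozi. That 1/10 share is carried to generation 3.
At generation 3 (Kehinde, Temitope, Gbenga, Lanre) there are 4 shares of (1/10)/4 = 1/40 each.
Living: Kehinde, Temitope, Gbenga, and Lanre — each takes 1/40.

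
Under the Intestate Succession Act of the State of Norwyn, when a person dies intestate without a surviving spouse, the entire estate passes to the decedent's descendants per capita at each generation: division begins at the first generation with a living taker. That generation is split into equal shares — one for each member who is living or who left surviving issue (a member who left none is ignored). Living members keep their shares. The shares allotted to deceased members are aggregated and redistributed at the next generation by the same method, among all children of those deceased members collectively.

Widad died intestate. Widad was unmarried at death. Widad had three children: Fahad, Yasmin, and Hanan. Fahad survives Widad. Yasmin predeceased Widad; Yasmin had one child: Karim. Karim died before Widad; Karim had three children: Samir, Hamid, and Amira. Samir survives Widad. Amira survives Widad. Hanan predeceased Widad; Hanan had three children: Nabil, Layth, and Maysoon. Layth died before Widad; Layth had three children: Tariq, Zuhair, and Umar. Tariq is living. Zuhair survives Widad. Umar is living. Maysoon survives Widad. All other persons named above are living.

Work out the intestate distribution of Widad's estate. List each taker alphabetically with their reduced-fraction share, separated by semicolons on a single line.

There is no surviving spouse, so the entire estate passes to Widad's descendants per capita at each generation.
At generation 1 (Fahad, Yasmin, Hanan) there are 3 shares of (1)/3 = 1/3 each.
Living: Fahad — each takes 1/3.
Deceased: Yasmin and Hanan. Their combined 2/3 is pooled and carried to generation 2.
At generation 2 (Karim, Nabil, Layth, Maysoon) there are 4 shares of (2/3)/4 = 1/6 each.
Living: Nabil and Maysoon — each takes 1/6.
Deceased: Karim and Layth. Their combined 1/3 is pooled and carried to generation 3.
At generation 3 (Samir, Hamid, Amira, Tariq, Zuhair, Umar) there are 6 shares of (1/3)/6 = 1/18 each.
Living: Samir, Hamid, Amira, Tariq, Zuhair, and Umar — each takes 1/18.

Amira 1/18; Fahad 1/3; Hamid 1/18; Maysoon 1/6; Nabil 1/6; Samir 1/18; Tariq 1/18; Umar 1/18; Zuhair 1/18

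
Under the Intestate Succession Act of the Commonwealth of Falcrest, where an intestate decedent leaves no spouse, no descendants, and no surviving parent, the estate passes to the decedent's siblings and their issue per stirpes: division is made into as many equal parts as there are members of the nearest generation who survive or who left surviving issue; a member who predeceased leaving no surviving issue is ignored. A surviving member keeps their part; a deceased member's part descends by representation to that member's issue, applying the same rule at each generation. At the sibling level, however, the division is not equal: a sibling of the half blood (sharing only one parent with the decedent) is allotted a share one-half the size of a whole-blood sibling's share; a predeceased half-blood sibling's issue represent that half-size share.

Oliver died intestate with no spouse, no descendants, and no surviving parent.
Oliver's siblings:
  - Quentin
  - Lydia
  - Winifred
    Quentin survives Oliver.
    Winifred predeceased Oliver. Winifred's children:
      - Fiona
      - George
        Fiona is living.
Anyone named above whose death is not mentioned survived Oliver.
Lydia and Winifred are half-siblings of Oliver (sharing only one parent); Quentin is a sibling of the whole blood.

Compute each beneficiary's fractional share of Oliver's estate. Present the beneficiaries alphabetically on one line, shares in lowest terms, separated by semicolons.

Fiona 1/8; George 1/8; Lydia 1/4; Quentin 1/2

No spouse, descendants, or parent survives, so the estate passes to Oliver's siblings per stirpes.
Half-blood siblings count for one-half the weight of whole-blood siblings at the initial division.
Dividing 1 in proportion to weights (total weight 2): Quentin (weight 1) → 1/2; Lydia (weight 1/2) → 1/4; Winifred (weight 1/2) → 1/4.
Quentin is living and takes 1/2.
Lydia is living and takes 1/4.
Winifred predeceased; the 1/4 allotted to Winifred's branch passes to Winifred's issue by representation.
The 1/4 is divided into 2 equal shares of 1/8 among Fiona, George.
Fiona is living and takes 1/8.
George is living and takes 1/8.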